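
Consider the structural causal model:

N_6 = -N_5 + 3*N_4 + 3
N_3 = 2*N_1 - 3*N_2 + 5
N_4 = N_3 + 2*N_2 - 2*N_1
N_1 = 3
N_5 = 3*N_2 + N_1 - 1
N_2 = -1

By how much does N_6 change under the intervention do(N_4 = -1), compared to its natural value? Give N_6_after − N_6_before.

-21

Under do(N_4=-1), the mechanism N_4 = N_3 + 2*N_2 - 2*N_1 is discarded; N_4 is fixed at -1.
N_5 = 3*N_2 + N_1 - 1  [with N_2=-1, N_1=3]  = -1
N_6 = -N_5 + 3*N_4 + 3  [with N_5=-1, N_4=-1]  = 1
Without intervention: N_3 = 2*N_1 - 3*N_2 + 5  [with N_1=3, N_2=-1]  = 14; N_4 = N_3 + 2*N_2 - 2*N_1  [with N_3=14, N_2=-1, N_1=3]  = 6; N_5 = 3*N_2 + N_1 - 1  [with N_2=-1, N_1=3]  = -1; N_6 = -N_5 + 3*N_4 + 3  [with N_5=-1, N_4=6]  = 22.
Change = 1 − 22 = -21.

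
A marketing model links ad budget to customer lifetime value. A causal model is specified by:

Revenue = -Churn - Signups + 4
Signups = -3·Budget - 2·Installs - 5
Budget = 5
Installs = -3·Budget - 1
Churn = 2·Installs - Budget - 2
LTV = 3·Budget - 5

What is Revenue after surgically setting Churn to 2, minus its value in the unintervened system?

-41

Intervening sets Churn = 2 and removes its equation (Churn = 2·Installs - Budget - 2).
Installs = -3·Budget - 1  [with Budget=5]  = -16
Signups = -3·Budget - 2·Installs - 5  [with Budget=5, Installs=-16]  = 12
Revenue = -Churn - Signups + 4  [with Churn=2, Signups=12]  = -10
Without intervention: Installs = -3·Budget - 1  [with Budget=5]  = -16; Signups = -3·Budget - 2·Installs - 5  [with Budget=5, Installs=-16]  = 12; Churn = 2·Installs - Budget - 2  [with Installs=-16, Budget=5]  = -39; Revenue = -Churn - Signups + 4  [with Churn=-39, Signups=12]  = 31.
Change = -10 − 31 = -41.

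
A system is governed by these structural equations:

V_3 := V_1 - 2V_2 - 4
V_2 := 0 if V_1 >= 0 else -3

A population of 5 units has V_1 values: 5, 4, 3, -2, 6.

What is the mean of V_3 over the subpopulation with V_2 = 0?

Conditioning on V_2=0 selects the 4 unit(s) with V_1 ∈ {5, 4, 3, 6}. Their V_3 values: 1, 0, -1, 2. Mean = 0.5.

0.5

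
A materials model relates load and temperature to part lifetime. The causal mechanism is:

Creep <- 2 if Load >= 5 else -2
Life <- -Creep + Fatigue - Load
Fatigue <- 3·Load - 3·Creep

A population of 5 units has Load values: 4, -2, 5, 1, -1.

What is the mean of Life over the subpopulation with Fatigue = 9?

6

E[Life|Fatigue=9] averages over only the 2 units with Fatigue=9 (Load = 5, 1): Life = 2, 10, mean 6.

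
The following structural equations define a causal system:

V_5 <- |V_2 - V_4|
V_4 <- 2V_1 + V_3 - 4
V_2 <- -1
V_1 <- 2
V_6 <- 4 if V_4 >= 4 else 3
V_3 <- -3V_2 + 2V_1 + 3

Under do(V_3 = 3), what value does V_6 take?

3

The intervention breaks the incoming arrows to V_3: V_3 <- -3V_2 + 2V_1 + 3 no longer applies, and V_3 = 3.
V_4 = 2V_1 + V_3 - 4  [with V_1=2, V_3=3]  = 3
V_6 = 4 if V_4 >= 4 else 3  [with V_4=3]  = 3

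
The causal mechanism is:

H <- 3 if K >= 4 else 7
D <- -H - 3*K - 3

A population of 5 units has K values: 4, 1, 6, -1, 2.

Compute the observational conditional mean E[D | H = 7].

E[D|H=7] averages over only the 3 units with H=7 (K = 1, -1, 2): D = -13, -7, -16, mean -12.

-12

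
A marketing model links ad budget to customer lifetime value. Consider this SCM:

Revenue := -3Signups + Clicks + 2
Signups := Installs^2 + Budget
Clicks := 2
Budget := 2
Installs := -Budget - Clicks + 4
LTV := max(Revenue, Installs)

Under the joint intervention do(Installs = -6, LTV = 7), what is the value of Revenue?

The joint intervention fixes Installs = -6, LTV = 7, removing each variable's own equation.
Signups = Installs^2 + Budget  [with Installs=-6, Budget=2]  = 38
Revenue = -3Signups + Clicks + 2  [with Signups=38, Clicks=2]  = -110

-110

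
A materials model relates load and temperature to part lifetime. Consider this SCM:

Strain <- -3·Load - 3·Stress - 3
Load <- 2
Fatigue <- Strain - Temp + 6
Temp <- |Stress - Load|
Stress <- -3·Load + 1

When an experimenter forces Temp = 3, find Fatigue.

Intervening sets Temp = 3 and removes its equation (Temp <- |Stress - Load|).
Stress = -3·Load + 1  [with Load=2]  = -5
Strain = -3·Load - 3·Stress - 3  [with Load=2, Stress=-5]  = 6
Fatigue = Strain - Temp + 6  [with Strain=6, Temp=3]  = 9

9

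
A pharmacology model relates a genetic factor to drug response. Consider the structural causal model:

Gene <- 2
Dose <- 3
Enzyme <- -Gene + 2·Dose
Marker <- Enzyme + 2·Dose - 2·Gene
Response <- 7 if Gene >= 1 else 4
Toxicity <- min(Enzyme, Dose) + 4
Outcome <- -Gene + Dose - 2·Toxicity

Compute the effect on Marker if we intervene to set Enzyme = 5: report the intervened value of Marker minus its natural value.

1

The intervention breaks the incoming arrows to Enzyme: Enzyme <- -Gene + 2·Dose no longer applies, and Enzyme = 5.
Marker = Enzyme + 2·Dose - 2·Gene  [with Enzyme=5, Dose=3, Gene=2]  = 7
Without intervention: Enzyme = -Gene + 2·Dose  [with Gene=2, Dose=3]  = 4; Marker = Enzyme + 2·Dose - 2·Gene  [with Enzyme=4, Dose=3, Gene=2]  = 6.
Change = 7 − 6 = 1.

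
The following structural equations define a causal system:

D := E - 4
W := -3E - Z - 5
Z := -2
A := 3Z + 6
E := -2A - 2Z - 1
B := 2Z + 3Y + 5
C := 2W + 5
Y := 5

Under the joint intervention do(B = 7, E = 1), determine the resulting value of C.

Under do(B = 7, E = 1), each intervened variable's structural equation is replaced by its fixed value.
W = -3E - Z - 5  [with E=1, Z=-2]  = -6
C = 2W + 5  [with W=-6]  = -7

-7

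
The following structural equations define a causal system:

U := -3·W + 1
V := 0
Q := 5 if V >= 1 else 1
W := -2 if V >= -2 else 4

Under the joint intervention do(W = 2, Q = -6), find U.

Setting W = 2, Q = -6 by intervention discards those variables' equations.
U = -3·W + 1  [with W=2]  = -5

-5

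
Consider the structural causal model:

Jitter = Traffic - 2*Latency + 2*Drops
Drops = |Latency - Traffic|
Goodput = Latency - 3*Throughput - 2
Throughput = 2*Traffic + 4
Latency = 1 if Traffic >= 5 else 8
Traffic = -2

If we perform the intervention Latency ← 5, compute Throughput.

do(Latency=5) replaces the equation Latency = 1 if Traffic >= 5 else 8 with the constant Latency = 5.
Since Throughput is not a descendant of the intervened variable, it is unaffected.
Throughput = 2*Traffic + 4  [with Traffic=-2]  = 0

0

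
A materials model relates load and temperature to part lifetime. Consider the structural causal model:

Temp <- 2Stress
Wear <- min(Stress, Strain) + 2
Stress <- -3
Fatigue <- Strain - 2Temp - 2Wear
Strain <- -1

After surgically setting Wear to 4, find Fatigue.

3

Intervening sets Wear = 4 and removes its equation (Wear <- min(Stress, Strain) + 2).
Temp = 2Stress  [with Stress=-3]  = -6
Fatigue = Strain - 2Temp - 2Wear  [with Strain=-1, Temp=-6, Wear=4]  = 3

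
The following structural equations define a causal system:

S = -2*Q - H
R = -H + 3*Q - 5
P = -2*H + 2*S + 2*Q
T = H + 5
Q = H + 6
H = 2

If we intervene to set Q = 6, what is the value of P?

Under do(Q=6), the mechanism Q = H + 6 is discarded; Q is fixed at 6.
S = -2*Q - H  [with Q=6, H=2]  = -14
P = -2*H + 2*S + 2*Q  [with H=2, S=-14, Q=6]  = -20

-20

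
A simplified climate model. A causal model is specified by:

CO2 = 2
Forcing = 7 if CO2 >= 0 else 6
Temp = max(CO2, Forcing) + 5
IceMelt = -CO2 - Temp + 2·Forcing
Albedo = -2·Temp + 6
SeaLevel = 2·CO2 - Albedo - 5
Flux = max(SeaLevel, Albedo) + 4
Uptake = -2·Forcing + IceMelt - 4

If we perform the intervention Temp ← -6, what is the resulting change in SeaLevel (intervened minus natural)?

The intervention breaks the incoming arrows to Temp: Temp = max(CO2, Forcing) + 5 no longer applies, and Temp = -6.
Albedo = -2·Temp + 6  [with Temp=-6]  = 18
SeaLevel = 2·CO2 - Albedo - 5  [with CO2=2, Albedo=18]  = -19
Without intervention: Forcing = 7 if CO2 >= 0 else 6  [with CO2=2]  = 7; Temp = max(CO2, Forcing) + 5  [with CO2=2, Forcing=7]  = 12; Albedo = -2·Temp + 6  [with Temp=12]  = -18; SeaLevel = 2·CO2 - Albedo - 5  [with CO2=2, Albedo=-18]  = 17.
Change = -19 − 17 = -36.

-36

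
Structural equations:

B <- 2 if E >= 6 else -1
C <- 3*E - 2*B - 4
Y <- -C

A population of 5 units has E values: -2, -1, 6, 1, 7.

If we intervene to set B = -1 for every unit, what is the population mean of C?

do(B=-1) breaks B's dependence on E. With B=-1 fixed, C across the units is -8, -5, 16, 1, 19, mean 4.6.

4.6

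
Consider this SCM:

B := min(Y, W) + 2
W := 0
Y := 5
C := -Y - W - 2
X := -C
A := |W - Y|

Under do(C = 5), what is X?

The intervention breaks the incoming arrows to C: C := -Y - W - 2 no longer applies, and C = 5.
X = -C  [with C=5]  = -5

-5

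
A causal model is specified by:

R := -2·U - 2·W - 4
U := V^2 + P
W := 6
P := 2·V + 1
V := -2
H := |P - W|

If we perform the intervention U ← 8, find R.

-32

Intervening sets U = 8 and removes its equation (U := V^2 + P).
R = -2·U - 2·W - 4  [with U=8, W=6]  = -32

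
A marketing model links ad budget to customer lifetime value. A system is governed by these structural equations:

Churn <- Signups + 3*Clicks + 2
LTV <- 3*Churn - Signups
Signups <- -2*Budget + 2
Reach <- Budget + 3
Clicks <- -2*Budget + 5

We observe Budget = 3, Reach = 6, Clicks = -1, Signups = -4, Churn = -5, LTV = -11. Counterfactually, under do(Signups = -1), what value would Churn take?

Intervening sets Signups = -1 and removes its equation (Signups <- -2*Budget + 2).
Clicks = -2*Budget + 5  [with Budget=3]  = -1
Churn = Signups + 3*Clicks + 2  [with Signups=-1, Clicks=-1]  = -2

-2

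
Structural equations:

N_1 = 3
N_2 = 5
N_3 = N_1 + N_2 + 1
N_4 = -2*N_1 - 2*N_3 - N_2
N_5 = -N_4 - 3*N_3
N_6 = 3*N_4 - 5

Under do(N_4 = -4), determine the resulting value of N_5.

Intervening sets N_4 = -4 and removes its equation (N_4 = -2*N_1 - 2*N_3 - N_2).
N_3 = N_1 + N_2 + 1  [with N_1=3, N_2=5]  = 9
N_5 = -N_4 - 3*N_3  [with N_4=-4, N_3=9]  = -23

-23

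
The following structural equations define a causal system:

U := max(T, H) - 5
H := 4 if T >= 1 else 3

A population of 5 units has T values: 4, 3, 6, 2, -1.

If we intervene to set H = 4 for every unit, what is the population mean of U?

-0.6

Every unit gets H=4 under the intervention. U values become -1, -1, 1, -1, -1; E[U|do(H=4)] = -0.6.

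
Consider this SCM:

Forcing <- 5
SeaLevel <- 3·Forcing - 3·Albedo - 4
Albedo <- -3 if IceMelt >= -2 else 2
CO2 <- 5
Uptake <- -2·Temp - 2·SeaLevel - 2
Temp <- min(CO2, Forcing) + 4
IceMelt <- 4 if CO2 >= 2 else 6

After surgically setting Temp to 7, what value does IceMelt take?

The intervention breaks the incoming arrows to Temp: Temp <- min(CO2, Forcing) + 4 no longer applies, and Temp = 7.
IceMelt is not downstream of the intervention, so its value is determined by the original equations.
IceMelt = 4 if CO2 >= 2 else 6  [with CO2=5]  = 4

4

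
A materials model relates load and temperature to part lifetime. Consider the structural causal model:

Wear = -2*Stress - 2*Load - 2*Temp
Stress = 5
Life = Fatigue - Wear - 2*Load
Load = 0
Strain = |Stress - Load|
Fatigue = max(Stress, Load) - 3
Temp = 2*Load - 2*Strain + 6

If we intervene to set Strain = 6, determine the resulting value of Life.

The intervention breaks the incoming arrows to Strain: Strain = |Stress - Load| no longer applies, and Strain = 6.
Temp = 2*Load - 2*Strain + 6  [with Load=0, Strain=6]  = -6
Wear = -2*Stress - 2*Load - 2*Temp  [with Stress=5, Load=0, Temp=-6]  = 2
Fatigue = max(Stress, Load) - 3  [with Stress=5, Load=0]  = 2
Life = Fatigue - Wear - 2*Load  [with Fatigue=2, Wear=2, Load=0]  = 0

0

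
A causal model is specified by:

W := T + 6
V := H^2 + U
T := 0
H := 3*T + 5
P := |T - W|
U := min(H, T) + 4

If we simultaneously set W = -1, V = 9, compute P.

1

The joint intervention fixes W = -1, V = 9, removing each variable's own equation.
P = |T - W|  [with T=0, W=-1]  = 1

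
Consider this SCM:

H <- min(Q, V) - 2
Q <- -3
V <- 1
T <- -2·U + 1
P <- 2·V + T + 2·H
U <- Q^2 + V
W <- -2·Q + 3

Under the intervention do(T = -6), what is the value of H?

The intervention breaks the incoming arrows to T: T <- -2·U + 1 no longer applies, and T = -6.
Since H is not a descendant of the intervened variable, it is unaffected.
H = min(Q, V) - 2  [with Q=-3, V=1]  = -5

-5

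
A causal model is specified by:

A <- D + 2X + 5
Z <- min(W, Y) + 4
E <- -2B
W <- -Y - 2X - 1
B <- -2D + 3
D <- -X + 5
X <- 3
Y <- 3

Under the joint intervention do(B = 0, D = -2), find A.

The joint intervention fixes B = 0, D = -2, removing each variable's own equation.
A = D + 2X + 5  [with D=-2, X=3]  = 9

9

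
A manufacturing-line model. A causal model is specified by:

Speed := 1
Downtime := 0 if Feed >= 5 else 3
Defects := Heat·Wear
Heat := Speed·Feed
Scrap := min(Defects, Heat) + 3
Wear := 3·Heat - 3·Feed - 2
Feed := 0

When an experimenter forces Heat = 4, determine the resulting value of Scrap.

7

The intervention breaks the incoming arrows to Heat: Heat := Speed·Feed no longer applies, and Heat = 4.
Wear = 3·Heat - 3·Feed - 2  [with Heat=4, Feed=0]  = 10
Defects = Heat·Wear  [with Heat=4, Wear=10]  = 40
Scrap = min(Defects, Heat) + 3  [with Defects=40, Heat=4]  = 7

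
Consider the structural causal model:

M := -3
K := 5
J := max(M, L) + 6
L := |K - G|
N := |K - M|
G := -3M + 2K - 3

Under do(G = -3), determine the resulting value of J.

The intervention breaks the incoming arrows to G: G := -3M + 2K - 3 no longer applies, and G = -3.
L = |K - G|  [with K=5, G=-3]  = 8
J = max(M, L) + 6  [with M=-3, L=8]  = 14

14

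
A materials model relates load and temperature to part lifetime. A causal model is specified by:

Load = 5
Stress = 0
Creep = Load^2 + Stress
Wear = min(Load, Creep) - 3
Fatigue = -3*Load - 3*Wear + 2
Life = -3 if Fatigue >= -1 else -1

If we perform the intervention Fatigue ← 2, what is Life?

The intervention breaks the incoming arrows to Fatigue: Fatigue = -3*Load - 3*Wear + 2 no longer applies, and Fatigue = 2.
Life = -3 if Fatigue >= -1 else -1  [with Fatigue=2]  = -3

-3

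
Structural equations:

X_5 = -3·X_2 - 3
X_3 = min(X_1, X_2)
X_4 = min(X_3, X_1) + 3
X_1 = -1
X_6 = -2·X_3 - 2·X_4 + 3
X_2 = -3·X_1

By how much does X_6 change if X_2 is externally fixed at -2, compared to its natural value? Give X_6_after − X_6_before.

4

Under do(X_2=-2), the mechanism X_2 = -3·X_1 is discarded; X_2 is fixed at -2.
X_3 = min(X_1, X_2)  [with X_1=-1, X_2=-2]  = -2
X_4 = min(X_3, X_1) + 3  [with X_3=-2, X_1=-1]  = 1
X_6 = -2·X_3 - 2·X_4 + 3  [with X_3=-2, X_4=1]  = 5
Without intervention: X_2 = -3·X_1  [with X_1=-1]  = 3; X_3 = min(X_1, X_2)  [with X_1=-1, X_2=3]  = -1; X_4 = min(X_3, X_1) + 3  [with X_3=-1, X_1=-1]  = 2; X_6 = -2·X_3 - 2·X_4 + 3  [with X_3=-1, X_4=2]  = 1.
Change = 5 − 1 = 4.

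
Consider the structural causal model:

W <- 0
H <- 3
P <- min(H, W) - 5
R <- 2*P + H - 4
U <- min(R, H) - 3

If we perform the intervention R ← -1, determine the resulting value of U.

-4

Intervening sets R = -1 and removes its equation (R <- 2*P + H - 4).
U = min(R, H) - 3  [with R=-1, H=3]  = -4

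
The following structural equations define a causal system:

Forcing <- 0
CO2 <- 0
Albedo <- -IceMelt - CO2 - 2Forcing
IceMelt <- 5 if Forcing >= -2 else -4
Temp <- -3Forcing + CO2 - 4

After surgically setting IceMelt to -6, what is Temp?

Under do(IceMelt=-6), the mechanism IceMelt <- 5 if Forcing >= -2 else -4 is discarded; IceMelt is fixed at -6.
Since Temp is not a descendant of the intervened variable, it is unaffected.
Temp = -3Forcing + CO2 - 4  [with Forcing=0, CO2=0]  = -4

-4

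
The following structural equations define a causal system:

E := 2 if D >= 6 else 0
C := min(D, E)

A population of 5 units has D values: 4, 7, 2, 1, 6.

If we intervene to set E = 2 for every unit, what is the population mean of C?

1.8

do(E=2) breaks E's dependence on D. With E=2 fixed, C across the units is 2, 2, 2, 1, 2, mean 1.8.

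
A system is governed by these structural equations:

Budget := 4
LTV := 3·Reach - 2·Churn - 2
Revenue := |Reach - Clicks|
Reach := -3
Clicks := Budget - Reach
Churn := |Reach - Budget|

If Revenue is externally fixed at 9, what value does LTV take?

The intervention breaks the incoming arrows to Revenue: Revenue := |Reach - Clicks| no longer applies, and Revenue = 9.
Since LTV is not a descendant of the intervened variable, it is unaffected.
Churn = |Reach - Budget|  [with Reach=-3, Budget=4]  = 7
LTV = 3·Reach - 2·Churn - 2  [with Reach=-3, Churn=7]  = -25

-25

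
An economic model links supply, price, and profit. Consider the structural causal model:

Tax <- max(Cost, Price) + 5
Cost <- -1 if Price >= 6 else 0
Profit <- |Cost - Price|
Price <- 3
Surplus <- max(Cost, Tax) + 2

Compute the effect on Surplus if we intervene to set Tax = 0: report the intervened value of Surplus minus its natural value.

do(Tax=0) replaces the equation Tax <- max(Cost, Price) + 5 with the constant Tax = 0.
Cost = -1 if Price >= 6 else 0  [with Price=3]  = 0
Surplus = max(Cost, Tax) + 2  [with Cost=0, Tax=0]  = 2
Without intervention: Cost = -1 if Price >= 6 else 0  [with Price=3]  = 0; Tax = max(Cost, Price) + 5  [with Cost=0, Price=3]  = 8; Surplus = max(Cost, Tax) + 2  [with Cost=0, Tax=8]  = 10.
Change = 2 − 10 = -8.

-8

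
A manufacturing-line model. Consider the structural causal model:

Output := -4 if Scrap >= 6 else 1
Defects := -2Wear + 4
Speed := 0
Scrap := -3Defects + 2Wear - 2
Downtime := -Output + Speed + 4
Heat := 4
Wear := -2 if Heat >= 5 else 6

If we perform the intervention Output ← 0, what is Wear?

6

do(Output=0) replaces the equation Output := -4 if Scrap >= 6 else 1 with the constant Output = 0.
Wear is not downstream of the intervention, so its value is determined by the original equations.
Wear = -2 if Heat >= 5 else 6  [with Heat=4]  = 6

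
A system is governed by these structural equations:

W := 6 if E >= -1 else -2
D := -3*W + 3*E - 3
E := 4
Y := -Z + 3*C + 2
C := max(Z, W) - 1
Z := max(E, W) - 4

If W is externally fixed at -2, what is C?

do(W=-2) replaces the equation W := 6 if E >= -1 else -2 with the constant W = -2.
Z = max(E, W) - 4  [with E=4, W=-2]  = 0
C = max(Z, W) - 1  [with Z=0, W=-2]  = -1

-1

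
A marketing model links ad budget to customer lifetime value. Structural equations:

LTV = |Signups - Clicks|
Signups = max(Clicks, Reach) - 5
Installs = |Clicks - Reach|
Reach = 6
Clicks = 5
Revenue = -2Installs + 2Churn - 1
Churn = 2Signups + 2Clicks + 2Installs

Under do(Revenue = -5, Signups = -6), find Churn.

Setting Revenue = -5, Signups = -6 by intervention discards those variables' equations.
Installs = |Clicks - Reach|  [with Clicks=5, Reach=6]  = 1
Churn = 2Signups + 2Clicks + 2Installs  [with Signups=-6, Clicks=5, Installs=1]  = 0

0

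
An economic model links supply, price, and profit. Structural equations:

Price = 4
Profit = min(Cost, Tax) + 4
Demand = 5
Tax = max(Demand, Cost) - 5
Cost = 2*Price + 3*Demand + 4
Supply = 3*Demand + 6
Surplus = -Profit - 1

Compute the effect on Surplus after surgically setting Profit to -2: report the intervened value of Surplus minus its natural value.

Intervening sets Profit = -2 and removes its equation (Profit = min(Cost, Tax) + 4).
Surplus = -Profit - 1  [with Profit=-2]  = 1
Without intervention: Cost = 2*Price + 3*Demand + 4  [with Price=4, Demand=5]  = 27; Tax = max(Demand, Cost) - 5  [with Demand=5, Cost=27]  = 22; Profit = min(Cost, Tax) + 4  [with Cost=27, Tax=22]  = 26; Surplus = -Profit - 1  [with Profit=26]  = -27.
Change = 1 − (-27) = 28.

28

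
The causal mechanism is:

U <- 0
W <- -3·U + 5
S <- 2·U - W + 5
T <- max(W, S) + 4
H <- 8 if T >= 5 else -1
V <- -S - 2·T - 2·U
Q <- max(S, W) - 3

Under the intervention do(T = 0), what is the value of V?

0

Under do(T=0), the mechanism T <- max(W, S) + 4 is discarded; T is fixed at 0.
W = -3·U + 5  [with U=0]  = 5
S = 2·U - W + 5  [with U=0, W=5]  = 0
V = -S - 2·T - 2·U  [with S=0, T=0, U=0]  = 0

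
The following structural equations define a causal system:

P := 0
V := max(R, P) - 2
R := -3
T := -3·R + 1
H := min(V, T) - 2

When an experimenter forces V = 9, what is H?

7

Intervening sets V = 9 and removes its equation (V := max(R, P) - 2).
T = -3·R + 1  [with R=-3]  = 10
H = min(V, T) - 2  [with V=9, T=10]  = 7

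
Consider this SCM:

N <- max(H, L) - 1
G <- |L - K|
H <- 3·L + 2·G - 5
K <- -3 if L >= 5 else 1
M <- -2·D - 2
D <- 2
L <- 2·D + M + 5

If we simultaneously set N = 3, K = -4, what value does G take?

7

Under do(N = 3, K = -4), each intervened variable's structural equation is replaced by its fixed value.
M = -2·D - 2  [with D=2]  = -6
L = 2·D + M + 5  [with D=2, M=-6]  = 3
G = |L - K|  [with L=3, K=-4]  = 7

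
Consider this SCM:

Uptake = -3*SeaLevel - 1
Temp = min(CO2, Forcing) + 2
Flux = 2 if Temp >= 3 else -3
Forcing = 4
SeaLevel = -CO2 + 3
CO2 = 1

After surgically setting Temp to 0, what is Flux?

do(Temp=0) replaces the equation Temp = min(CO2, Forcing) + 2 with the constant Temp = 0.
Flux = 2 if Temp >= 3 else -3  [with Temp=0]  = -3

-3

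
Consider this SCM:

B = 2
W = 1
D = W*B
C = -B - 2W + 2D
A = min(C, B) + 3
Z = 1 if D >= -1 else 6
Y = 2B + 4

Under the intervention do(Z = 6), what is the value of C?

do(Z=6) replaces the equation Z = 1 if D >= -1 else 6 with the constant Z = 6.
No directed path runs from Z to C, so C keeps its natural value.
D = W*B  [with W=1, B=2]  = 2
C = -B - 2W + 2D  [with B=2, W=1, D=2]  = 0

0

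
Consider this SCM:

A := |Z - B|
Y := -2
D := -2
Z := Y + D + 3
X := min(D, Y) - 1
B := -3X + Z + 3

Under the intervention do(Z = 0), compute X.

-3

Under do(Z=0), the mechanism Z := Y + D + 3 is discarded; Z is fixed at 0.
Since X is not a descendant of the intervened variable, it is unaffected.
X = min(D, Y) - 1  [with D=-2, Y=-2]  = -3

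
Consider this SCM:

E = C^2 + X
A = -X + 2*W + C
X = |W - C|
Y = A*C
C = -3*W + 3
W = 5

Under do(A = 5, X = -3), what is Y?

The joint intervention fixes A = 5, X = -3, removing each variable's own equation.
C = -3*W + 3  [with W=5]  = -12
Y = A*C  [with A=5, C=-12]  = -60

-60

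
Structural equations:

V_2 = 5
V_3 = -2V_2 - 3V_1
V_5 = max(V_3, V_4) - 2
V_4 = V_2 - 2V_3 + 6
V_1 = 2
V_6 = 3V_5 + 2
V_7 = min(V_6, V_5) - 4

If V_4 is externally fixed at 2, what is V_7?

The intervention breaks the incoming arrows to V_4: V_4 = V_2 - 2V_3 + 6 no longer applies, and V_4 = 2.
V_3 = -2V_2 - 3V_1  [with V_2=5, V_1=2]  = -16
V_5 = max(V_3, V_4) - 2  [with V_3=-16, V_4=2]  = 0
V_6 = 3V_5 + 2  [with V_5=0]  = 2
V_7 = min(V_6, V_5) - 4  [with V_6=2, V_5=0]  = -4

-4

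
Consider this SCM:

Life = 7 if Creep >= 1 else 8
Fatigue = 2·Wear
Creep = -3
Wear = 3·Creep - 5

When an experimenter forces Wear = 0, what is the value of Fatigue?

0

The intervention breaks the incoming arrows to Wear: Wear = 3·Creep - 5 no longer applies, and Wear = 0.
Fatigue = 2·Wear  [with Wear=0]  = 0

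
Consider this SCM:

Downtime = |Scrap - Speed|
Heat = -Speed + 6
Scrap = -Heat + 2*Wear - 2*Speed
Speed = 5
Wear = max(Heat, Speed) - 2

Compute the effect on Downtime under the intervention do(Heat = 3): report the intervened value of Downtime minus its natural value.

2

do(Heat=3) replaces the equation Heat = -Speed + 6 with the constant Heat = 3.
Wear = max(Heat, Speed) - 2  [with Heat=3, Speed=5]  = 3
Scrap = -Heat + 2*Wear - 2*Speed  [with Heat=3, Wear=3, Speed=5]  = -7
Downtime = |Scrap - Speed|  [with Scrap=-7, Speed=5]  = 12
Without intervention: Heat = -Speed + 6  [with Speed=5]  = 1; Wear = max(Heat, Speed) - 2  [with Heat=1, Speed=5]  = 3; Scrap = -Heat + 2*Wear - 2*Speed  [with Heat=1, Wear=3, Speed=5]  = -5; Downtime = |Scrap - Speed|  [with Scrap=-5, Speed=5]  = 10.
Change = 12 − 10 = 2.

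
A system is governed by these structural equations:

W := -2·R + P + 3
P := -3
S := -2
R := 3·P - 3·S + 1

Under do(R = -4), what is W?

8

The intervention breaks the incoming arrows to R: R := 3·P - 3·S + 1 no longer applies, and R = -4.
W = -2·R + P + 3  [with R=-4, P=-3]  = 8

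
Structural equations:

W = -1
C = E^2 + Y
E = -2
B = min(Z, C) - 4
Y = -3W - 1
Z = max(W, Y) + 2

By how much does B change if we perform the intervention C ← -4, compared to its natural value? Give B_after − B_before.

-8

The intervention breaks the incoming arrows to C: C = E^2 + Y no longer applies, and C = -4.
Y = -3W - 1  [with W=-1]  = 2
Z = max(W, Y) + 2  [with W=-1, Y=2]  = 4
B = min(Z, C) - 4  [with Z=4, C=-4]  = -8
Without intervention: Y = -3W - 1  [with W=-1]  = 2; Z = max(W, Y) + 2  [with W=-1, Y=2]  = 4; C = E^2 + Y  [with E=-2, Y=2]  = 6; B = min(Z, C) - 4  [with Z=4, C=6]  = 0.
Change = -8 − 0 = -8.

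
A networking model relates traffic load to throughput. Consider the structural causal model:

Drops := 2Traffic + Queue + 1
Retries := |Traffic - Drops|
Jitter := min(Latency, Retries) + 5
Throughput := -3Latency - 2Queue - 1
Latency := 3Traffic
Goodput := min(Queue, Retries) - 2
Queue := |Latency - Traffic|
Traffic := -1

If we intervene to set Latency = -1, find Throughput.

Under do(Latency=-1), the mechanism Latency := 3Traffic is discarded; Latency is fixed at -1.
Queue = |Latency - Traffic|  [with Latency=-1, Traffic=-1]  = 0
Throughput = -3Latency - 2Queue - 1  [with Latency=-1, Queue=0]  = 2

2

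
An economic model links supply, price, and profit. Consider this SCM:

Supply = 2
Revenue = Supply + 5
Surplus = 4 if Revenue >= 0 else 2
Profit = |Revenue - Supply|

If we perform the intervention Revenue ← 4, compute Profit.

The intervention breaks the incoming arrows to Revenue: Revenue = Supply + 5 no longer applies, and Revenue = 4.
Profit = |Revenue - Supply|  [with Revenue=4, Supply=2]  = 2

2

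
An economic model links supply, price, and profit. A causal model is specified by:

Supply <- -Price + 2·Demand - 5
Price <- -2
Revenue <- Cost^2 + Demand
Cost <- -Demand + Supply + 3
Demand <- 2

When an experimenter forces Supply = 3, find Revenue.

18

do(Supply=3) replaces the equation Supply <- -Price + 2·Demand - 5 with the constant Supply = 3.
Cost = -Demand + Supply + 3  [with Demand=2, Supply=3]  = 4
Revenue = Cost^2 + Demand  [with Cost=4, Demand=2]  = 18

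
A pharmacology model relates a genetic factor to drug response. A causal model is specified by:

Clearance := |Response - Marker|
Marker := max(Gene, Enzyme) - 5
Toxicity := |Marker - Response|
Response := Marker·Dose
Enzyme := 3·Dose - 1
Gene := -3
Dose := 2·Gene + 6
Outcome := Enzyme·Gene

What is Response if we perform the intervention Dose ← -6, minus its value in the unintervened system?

48

do(Dose=-6) replaces the equation Dose := 2·Gene + 6 with the constant Dose = -6.
Enzyme = 3·Dose - 1  [with Dose=-6]  = -19
Marker = max(Gene, Enzyme) - 5  [with Gene=-3, Enzyme=-19]  = -8
Response = Marker·Dose  [with Marker=-8, Dose=-6]  = 48
Without intervention: Dose = 2·Gene + 6  [with Gene=-3]  = 0; Enzyme = 3·Dose - 1  [with Dose=0]  = -1; Marker = max(Gene, Enzyme) - 5  [with Gene=-3, Enzyme=-1]  = -6; Response = Marker·Dose  [with Marker=-6, Dose=0]  = 0.
Change = 48 − 0 = 48.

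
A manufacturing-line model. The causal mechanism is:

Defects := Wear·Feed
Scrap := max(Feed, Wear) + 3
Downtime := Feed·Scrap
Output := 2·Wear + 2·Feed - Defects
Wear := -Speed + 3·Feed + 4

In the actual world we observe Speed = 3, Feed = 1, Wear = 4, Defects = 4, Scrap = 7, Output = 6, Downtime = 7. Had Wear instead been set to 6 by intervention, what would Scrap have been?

do(Wear=6) replaces the equation Wear := -Speed + 3·Feed + 4 with the constant Wear = 6.
Scrap = max(Feed, Wear) + 3  [with Feed=1, Wear=6]  = 9

9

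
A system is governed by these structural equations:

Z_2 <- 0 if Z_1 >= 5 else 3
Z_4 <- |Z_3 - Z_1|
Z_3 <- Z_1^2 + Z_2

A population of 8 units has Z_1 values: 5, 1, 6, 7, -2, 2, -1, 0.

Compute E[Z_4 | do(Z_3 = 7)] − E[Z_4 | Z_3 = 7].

The intervention sets Z_3=7 in all 8 units regardless of Z_1. Recomputing Z_4 per unit gives 2, 6, 1, 0, 9, 5, 8, 7; average 4.75.
Observing Z_3=7 restricts to units where Z_3's equation naturally yields 7: Z_1 ∈ {-2, 2}. In that subpopulation Z_4 = 9, 5, mean 7.
Difference = 4.75 − 7 = -2.25.

-2.25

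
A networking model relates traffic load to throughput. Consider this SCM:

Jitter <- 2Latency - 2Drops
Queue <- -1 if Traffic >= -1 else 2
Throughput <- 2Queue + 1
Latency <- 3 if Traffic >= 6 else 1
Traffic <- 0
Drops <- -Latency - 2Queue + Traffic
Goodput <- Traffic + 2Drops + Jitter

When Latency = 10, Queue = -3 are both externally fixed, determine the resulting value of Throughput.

Under do(Latency = 10, Queue = -3), each intervened variable's structural equation is replaced by its fixed value.
Throughput = 2Queue + 1  [with Queue=-3]  = -5

-5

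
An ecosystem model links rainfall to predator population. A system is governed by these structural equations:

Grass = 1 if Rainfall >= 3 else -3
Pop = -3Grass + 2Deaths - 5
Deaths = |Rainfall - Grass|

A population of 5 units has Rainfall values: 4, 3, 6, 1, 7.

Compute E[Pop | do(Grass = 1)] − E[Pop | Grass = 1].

do(Grass=1) breaks Grass's dependence on Rainfall. With Grass=1 fixed, Pop across the units is -2, -4, 2, -8, 4, mean -1.6.
Observing Grass=1 restricts to units where Grass's equation naturally yields 1: Rainfall ∈ {4, 3, 6, 7}. In that subpopulation Pop = -2, -4, 2, 4, mean 0.
Difference = -1.6 − 0 = -1.6.

-1.6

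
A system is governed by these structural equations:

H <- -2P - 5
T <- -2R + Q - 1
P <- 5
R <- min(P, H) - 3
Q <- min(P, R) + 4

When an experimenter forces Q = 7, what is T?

42

Intervening sets Q = 7 and removes its equation (Q <- min(P, R) + 4).
H = -2P - 5  [with P=5]  = -15
R = min(P, H) - 3  [with P=5, H=-15]  = -18
T = -2R + Q - 1  [with R=-18, Q=7]  = 42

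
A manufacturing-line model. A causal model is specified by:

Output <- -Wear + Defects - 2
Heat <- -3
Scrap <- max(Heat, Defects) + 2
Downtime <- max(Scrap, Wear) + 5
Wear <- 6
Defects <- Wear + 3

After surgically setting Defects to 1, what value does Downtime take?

11

The intervention breaks the incoming arrows to Defects: Defects <- Wear + 3 no longer applies, and Defects = 1.
Scrap = max(Heat, Defects) + 2  [with Heat=-3, Defects=1]  = 3
Downtime = max(Scrap, Wear) + 5  [with Scrap=3, Wear=6]  = 11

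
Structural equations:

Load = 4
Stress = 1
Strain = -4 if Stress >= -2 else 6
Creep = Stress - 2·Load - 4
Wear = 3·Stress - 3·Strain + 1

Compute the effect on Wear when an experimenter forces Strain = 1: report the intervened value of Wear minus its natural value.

-15

do(Strain=1) replaces the equation Strain = -4 if Stress >= -2 else 6 with the constant Strain = 1.
Wear = 3·Stress - 3·Strain + 1  [with Stress=1, Strain=1]  = 1
Without intervention: Strain = -4 if Stress >= -2 else 6  [with Stress=1]  = -4; Wear = 3·Stress - 3·Strain + 1  [with Stress=1, Strain=-4]  = 16.
Change = 1 − 16 = -15.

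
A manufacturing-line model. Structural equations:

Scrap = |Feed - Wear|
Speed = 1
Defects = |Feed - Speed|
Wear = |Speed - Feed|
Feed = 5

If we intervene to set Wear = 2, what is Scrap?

do(Wear=2) replaces the equation Wear = |Speed - Feed| with the constant Wear = 2.
Scrap = |Feed - Wear|  [with Feed=5, Wear=2]  = 3

3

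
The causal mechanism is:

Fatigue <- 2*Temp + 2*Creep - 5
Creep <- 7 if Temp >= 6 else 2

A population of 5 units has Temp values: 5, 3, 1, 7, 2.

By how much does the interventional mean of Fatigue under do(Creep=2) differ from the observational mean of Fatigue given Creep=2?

do(Creep=2) breaks Creep's dependence on Temp. With Creep=2 fixed, Fatigue across the units is 9, 5, 1, 13, 3, mean 6.2.
Observing Creep=2 restricts to units where Creep's equation naturally yields 2: Temp ∈ {5, 3, 1, 2}. In that subpopulation Fatigue = 9, 5, 1, 3, mean 4.5.
Difference = 6.2 − 4.5 = 1.7.

1.7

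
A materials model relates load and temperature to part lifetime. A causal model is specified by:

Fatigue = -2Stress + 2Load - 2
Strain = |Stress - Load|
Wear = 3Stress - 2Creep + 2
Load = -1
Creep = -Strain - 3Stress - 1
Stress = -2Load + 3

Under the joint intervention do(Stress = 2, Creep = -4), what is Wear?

Setting Stress = 2, Creep = -4 by intervention discards those variables' equations.
Wear = 3Stress - 2Creep + 2  [with Stress=2, Creep=-4]  = 16

16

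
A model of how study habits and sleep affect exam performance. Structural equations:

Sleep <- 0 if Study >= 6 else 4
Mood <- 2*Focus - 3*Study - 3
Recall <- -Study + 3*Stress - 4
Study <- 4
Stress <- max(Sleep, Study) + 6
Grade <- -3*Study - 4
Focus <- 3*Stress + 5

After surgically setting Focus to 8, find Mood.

1

Intervening sets Focus = 8 and removes its equation (Focus <- 3*Stress + 5).
Mood = 2*Focus - 3*Study - 3  [with Focus=8, Study=4]  = 1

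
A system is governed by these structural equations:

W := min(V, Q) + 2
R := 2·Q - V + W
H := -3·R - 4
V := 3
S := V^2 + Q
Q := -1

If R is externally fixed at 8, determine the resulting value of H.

-28

The intervention breaks the incoming arrows to R: R := 2·Q - V + W no longer applies, and R = 8.
H = -3·R - 4  [with R=8]  = -28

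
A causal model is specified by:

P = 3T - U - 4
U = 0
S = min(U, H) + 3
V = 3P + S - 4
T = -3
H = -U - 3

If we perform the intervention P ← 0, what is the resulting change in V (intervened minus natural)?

39

Under do(P=0), the mechanism P = 3T - U - 4 is discarded; P is fixed at 0.
H = -U - 3  [with U=0]  = -3
S = min(U, H) + 3  [with U=0, H=-3]  = 0
V = 3P + S - 4  [with P=0, S=0]  = -4
Without intervention: H = -U - 3  [with U=0]  = -3; P = 3T - U - 4  [with T=-3, U=0]  = -13; S = min(U, H) + 3  [with U=0, H=-3]  = 0; V = 3P + S - 4  [with P=-13, S=0]  = -43.
Change = -4 − (-43) = 39.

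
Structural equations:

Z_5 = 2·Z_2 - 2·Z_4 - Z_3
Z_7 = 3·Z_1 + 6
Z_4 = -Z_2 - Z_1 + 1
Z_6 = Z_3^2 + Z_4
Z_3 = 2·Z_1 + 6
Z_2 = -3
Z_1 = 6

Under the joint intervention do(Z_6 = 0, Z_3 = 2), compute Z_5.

-4

Under do(Z_6 = 0, Z_3 = 2), each intervened variable's structural equation is replaced by its fixed value.
Z_4 = -Z_2 - Z_1 + 1  [with Z_2=-3, Z_1=6]  = -2
Z_5 = 2·Z_2 - 2·Z_4 - Z_3  [with Z_2=-3, Z_4=-2, Z_3=2]  = -4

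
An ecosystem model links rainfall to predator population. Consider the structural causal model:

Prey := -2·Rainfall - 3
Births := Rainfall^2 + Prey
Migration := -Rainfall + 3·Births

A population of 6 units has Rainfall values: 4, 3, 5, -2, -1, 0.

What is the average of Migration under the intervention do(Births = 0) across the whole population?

do(Births=0) breaks Births's dependence on Rainfall. With Births=0 fixed, Migration across the units is -4, -3, -5, 2, 1, 0, mean -1.5.

-1.5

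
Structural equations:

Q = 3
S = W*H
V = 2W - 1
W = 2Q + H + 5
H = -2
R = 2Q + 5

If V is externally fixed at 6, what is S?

-18

do(V=6) replaces the equation V = 2W - 1 with the constant V = 6.
Since S is not a descendant of the intervened variable, it is unaffected.
W = 2Q + H + 5  [with Q=3, H=-2]  = 9
S = W*H  [with W=9, H=-2]  = -18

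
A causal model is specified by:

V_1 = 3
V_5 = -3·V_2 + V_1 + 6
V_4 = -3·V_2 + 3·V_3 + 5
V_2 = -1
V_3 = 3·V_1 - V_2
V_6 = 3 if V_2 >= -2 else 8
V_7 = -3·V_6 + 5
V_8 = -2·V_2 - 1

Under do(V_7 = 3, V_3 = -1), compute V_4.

5

The joint intervention fixes V_7 = 3, V_3 = -1, removing each variable's own equation.
V_4 = -3·V_2 + 3·V_3 + 5  [with V_2=-1, V_3=-1]  = 5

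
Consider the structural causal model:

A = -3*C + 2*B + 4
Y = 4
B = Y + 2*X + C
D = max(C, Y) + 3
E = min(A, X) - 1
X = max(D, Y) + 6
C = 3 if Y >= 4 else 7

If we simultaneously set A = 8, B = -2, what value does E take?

Setting A = 8, B = -2 by intervention discards those variables' equations.
C = 3 if Y >= 4 else 7  [with Y=4]  = 3
D = max(C, Y) + 3  [with C=3, Y=4]  = 7
X = max(D, Y) + 6  [with D=7, Y=4]  = 13
E = min(A, X) - 1  [with A=8, X=13]  = 7

7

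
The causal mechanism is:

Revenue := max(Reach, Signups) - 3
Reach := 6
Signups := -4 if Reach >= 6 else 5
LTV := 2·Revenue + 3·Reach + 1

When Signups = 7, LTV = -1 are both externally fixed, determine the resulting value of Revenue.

The joint intervention fixes Signups = 7, LTV = -1, removing each variable's own equation.
Revenue = max(Reach, Signups) - 3  [with Reach=6, Signups=7]  = 4

4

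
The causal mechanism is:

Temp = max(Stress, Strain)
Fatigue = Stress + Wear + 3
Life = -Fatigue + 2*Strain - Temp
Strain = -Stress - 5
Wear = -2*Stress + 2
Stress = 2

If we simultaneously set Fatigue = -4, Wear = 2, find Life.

Setting Fatigue = -4, Wear = 2 by intervention discards those variables' equations.
Strain = -Stress - 5  [with Stress=2]  = -7
Temp = max(Stress, Strain)  [with Stress=2, Strain=-7]  = 2
Life = -Fatigue + 2*Strain - Temp  [with Fatigue=-4, Strain=-7, Temp=2]  = -12

-12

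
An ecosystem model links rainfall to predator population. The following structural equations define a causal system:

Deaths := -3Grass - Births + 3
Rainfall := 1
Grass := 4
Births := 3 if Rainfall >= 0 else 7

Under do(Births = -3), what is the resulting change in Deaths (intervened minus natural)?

The intervention breaks the incoming arrows to Births: Births := 3 if Rainfall >= 0 else 7 no longer applies, and Births = -3.
Deaths = -3Grass - Births + 3  [with Grass=4, Births=-3]  = -6
Without intervention: Births = 3 if Rainfall >= 0 else 7  [with Rainfall=1]  = 3; Deaths = -3Grass - Births + 3  [with Grass=4, Births=3]  = -12.
Change = -6 − (-12) = 6.

6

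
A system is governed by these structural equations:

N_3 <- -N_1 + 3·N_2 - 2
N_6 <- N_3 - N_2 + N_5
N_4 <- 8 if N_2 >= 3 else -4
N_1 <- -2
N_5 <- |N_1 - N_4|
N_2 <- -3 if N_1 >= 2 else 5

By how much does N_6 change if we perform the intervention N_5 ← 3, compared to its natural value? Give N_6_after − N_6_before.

The intervention breaks the incoming arrows to N_5: N_5 <- |N_1 - N_4| no longer applies, and N_5 = 3.
N_2 = -3 if N_1 >= 2 else 5  [with N_1=-2]  = 5
N_3 = -N_1 + 3·N_2 - 2  [with N_1=-2, N_2=5]  = 15
N_6 = N_3 - N_2 + N_5  [with N_3=15, N_2=5, N_5=3]  = 13
Without intervention: N_2 = -3 if N_1 >= 2 else 5  [with N_1=-2]  = 5; N_3 = -N_1 + 3·N_2 - 2  [with N_1=-2, N_2=5]  = 15; N_4 = 8 if N_2 >= 3 else -4  [with N_2=5]  = 8; N_5 = |N_1 - N_4|  [with N_1=-2, N_4=8]  = 10; N_6 = N_3 - N_2 + N_5  [with N_3=15, N_2=5, N_5=10]  = 20.
Change = 13 − 20 = -7.

-7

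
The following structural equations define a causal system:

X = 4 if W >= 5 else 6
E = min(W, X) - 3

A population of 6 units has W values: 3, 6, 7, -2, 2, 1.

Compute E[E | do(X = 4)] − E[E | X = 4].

The intervention sets X=4 in all 6 units regardless of W. Recomputing E per unit gives 0, 1, 1, -5, -1, -2; average -1.
Conditioning on X=4 selects the 2 unit(s) with W ∈ {6, 7}. Their E values: 1, 1. Mean = 1.
Difference = -1 − 1 = -2.

-2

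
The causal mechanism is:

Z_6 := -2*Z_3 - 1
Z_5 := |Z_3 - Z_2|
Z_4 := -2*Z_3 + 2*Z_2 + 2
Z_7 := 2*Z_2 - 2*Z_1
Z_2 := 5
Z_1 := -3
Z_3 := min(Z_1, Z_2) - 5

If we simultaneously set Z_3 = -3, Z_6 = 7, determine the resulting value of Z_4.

18

Setting Z_3 = -3, Z_6 = 7 by intervention discards those variables' equations.
Z_4 = -2*Z_3 + 2*Z_2 + 2  [with Z_3=-3, Z_2=5]  = 18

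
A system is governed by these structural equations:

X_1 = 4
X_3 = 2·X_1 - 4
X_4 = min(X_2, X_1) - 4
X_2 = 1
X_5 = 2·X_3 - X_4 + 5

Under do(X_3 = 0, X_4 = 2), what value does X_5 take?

Setting X_3 = 0, X_4 = 2 by intervention discards those variables' equations.
X_5 = 2·X_3 - X_4 + 5  [with X_3=0, X_4=2]  = 3

3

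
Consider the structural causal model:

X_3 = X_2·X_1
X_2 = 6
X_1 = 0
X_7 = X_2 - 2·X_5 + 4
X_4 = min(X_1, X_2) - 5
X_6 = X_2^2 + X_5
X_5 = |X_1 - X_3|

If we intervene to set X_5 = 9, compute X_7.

-8

Under do(X_5=9), the mechanism X_5 = |X_1 - X_3| is discarded; X_5 is fixed at 9.
X_7 = X_2 - 2·X_5 + 4  [with X_2=6, X_5=9]  = -8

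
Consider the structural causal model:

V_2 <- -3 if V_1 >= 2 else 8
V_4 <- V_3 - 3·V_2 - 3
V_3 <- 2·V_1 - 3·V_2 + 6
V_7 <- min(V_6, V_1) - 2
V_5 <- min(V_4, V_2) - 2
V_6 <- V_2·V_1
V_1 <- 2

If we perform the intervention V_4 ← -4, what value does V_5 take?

-6

Intervening sets V_4 = -4 and removes its equation (V_4 <- V_3 - 3·V_2 - 3).
V_2 = -3 if V_1 >= 2 else 8  [with V_1=2]  = -3
V_5 = min(V_4, V_2) - 2  [with V_4=-4, V_2=-3]  = -6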